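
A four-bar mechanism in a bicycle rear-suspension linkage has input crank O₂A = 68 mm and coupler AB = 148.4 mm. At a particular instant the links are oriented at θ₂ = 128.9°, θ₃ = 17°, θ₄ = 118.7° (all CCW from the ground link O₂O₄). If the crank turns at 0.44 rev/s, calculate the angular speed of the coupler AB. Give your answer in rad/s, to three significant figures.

0.229

ω₂ = 2.765 rad/s (from 0.44 rev/s).
Differentiating the loop-closure r₂e^{iθ₂}+r₃e^{iθ₃}=r₁+r₄e^{iθ₄} gives r₂ω₂e^{iθ₂}+r₃ω₃e^{iθ₃}=r₄ω₄e^{iθ₄}.
Eliminating the other unknown: ω₃ = r₂ω₂ sin(θ₄−θ₂) / [r₃ sin(θ₃−θ₄)].
Numerator sine = -0.17708; denominator sine = -0.97922.
Result = 0.068·2.765·(-0.17708) / (0.1484·(-0.97922)) = +0.22909 rad/s; magnitude 0.22909 rad/s.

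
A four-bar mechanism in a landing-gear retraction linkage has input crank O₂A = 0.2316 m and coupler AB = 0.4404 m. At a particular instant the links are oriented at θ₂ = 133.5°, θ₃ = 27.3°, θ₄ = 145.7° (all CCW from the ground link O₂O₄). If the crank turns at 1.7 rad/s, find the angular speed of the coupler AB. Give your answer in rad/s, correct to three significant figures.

ω₂ = 1.7 rad/s
Differentiating the loop-closure r₂e^{iθ₂}+r₃e^{iθ₃}=r₁+r₄e^{iθ₄} gives r₂ω₂e^{iθ₂}+r₃ω₃e^{iθ₃}=r₄ω₄e^{iθ₄}.
Eliminating the other unknown: ω₃ = r₂ω₂ sin(θ₄−θ₂) / [r₃ sin(θ₃−θ₄)].
Numerator sine = +0.21132; denominator sine = -0.87965.
Result = 0.2316·1.7·(+0.21132) / (0.4404·(-0.87965)) = -0.21477 rad/s; magnitude 0.21477 rad/s.

0.215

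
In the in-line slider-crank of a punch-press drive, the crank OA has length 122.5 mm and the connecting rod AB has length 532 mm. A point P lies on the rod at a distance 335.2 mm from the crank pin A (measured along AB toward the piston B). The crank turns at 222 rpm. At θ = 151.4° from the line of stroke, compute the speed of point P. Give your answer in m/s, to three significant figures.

1.51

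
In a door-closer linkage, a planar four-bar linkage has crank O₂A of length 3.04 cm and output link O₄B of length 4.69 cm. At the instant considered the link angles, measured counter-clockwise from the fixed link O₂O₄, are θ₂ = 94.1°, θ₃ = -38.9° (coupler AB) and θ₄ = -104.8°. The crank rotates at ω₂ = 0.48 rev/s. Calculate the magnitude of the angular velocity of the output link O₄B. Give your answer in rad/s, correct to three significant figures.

1.57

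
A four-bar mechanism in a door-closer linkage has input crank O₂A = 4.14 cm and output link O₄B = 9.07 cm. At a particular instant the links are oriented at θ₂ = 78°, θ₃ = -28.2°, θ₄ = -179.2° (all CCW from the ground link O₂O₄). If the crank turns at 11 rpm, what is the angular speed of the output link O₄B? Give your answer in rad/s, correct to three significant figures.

1.04

ω₂ = 1.152 rad/s (from 11 rpm).
Differentiating the loop-closure r₂e^{iθ₂}+r₃e^{iθ₃}=r₁+r₄e^{iθ₄} gives r₂ω₂e^{iθ₂}+r₃ω₃e^{iθ₃}=r₄ω₄e^{iθ₄}.
Eliminating the other unknown: ω₄ = r₂ω₂ sin(θ₂−θ₃) / [r₄ sin(θ₄−θ₃)].
Numerator sine = +0.96029; denominator sine = -0.48481.
Result = 0.0414·1.152·(+0.96029) / (0.0907·(-0.48481)) = -1.0415 rad/s; magnitude 1.0415 rad/s.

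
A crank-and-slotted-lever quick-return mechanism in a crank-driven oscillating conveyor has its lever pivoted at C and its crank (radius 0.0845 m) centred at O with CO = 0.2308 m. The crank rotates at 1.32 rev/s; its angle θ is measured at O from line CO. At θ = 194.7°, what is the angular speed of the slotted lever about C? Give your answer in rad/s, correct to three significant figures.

4.29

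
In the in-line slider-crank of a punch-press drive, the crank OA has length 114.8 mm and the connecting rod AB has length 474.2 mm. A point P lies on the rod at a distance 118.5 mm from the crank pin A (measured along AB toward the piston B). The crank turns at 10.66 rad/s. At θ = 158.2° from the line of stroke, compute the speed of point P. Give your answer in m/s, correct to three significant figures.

0.954

ω = 10.66 rad/s.  Crank-pin speed |V_A| = rω = 1.2238 m/s, perpendicular to OA.
Rod angle: sinφ = −(r/L) sinθ ⇒ φ = -5.158°; ω_rod = −rω cosθ/√(L²−r²sin²θ) = +2.4059 rad/s.
V_P = V_A + ω_rod × AP, with AP = 0.1185 m along the rod.
Components: V_Px = −rω sinθ − a·ω_rod·sinφ = -0.42884 m/s;  V_Py = rω cosθ + a·ω_rod·cosφ = -0.85231 m/s.
|V_P| = √(V_Px² + V_Py²) = 0.95411 m/s.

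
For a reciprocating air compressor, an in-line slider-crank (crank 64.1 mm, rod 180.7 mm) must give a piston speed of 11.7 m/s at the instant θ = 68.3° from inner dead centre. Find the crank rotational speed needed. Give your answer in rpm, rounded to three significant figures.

1650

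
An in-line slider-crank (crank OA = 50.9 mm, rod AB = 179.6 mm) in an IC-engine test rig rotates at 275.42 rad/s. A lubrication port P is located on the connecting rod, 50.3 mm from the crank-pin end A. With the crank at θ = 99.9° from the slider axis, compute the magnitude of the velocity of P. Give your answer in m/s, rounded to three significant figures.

13.7

ω = 275.4 rad/s.  Crank-pin speed |V_A| = rω = 14.019 m/s, perpendicular to OA.
Rod angle: sinφ = −(r/L) sinθ ⇒ φ = -16.212°; ω_rod = −rω cosθ/√(L²−r²sin²θ) = +13.976 rad/s.
V_P = V_A + ω_rod × AP, with AP = 0.0503 m along the rod.
Components: V_Px = −rω sinθ − a·ω_rod·sinφ = -13.614 m/s;  V_Py = rω cosθ + a·ω_rod·cosφ = -1.7352 m/s.
|V_P| = √(V_Px² + V_Py²) = 13.724 m/s.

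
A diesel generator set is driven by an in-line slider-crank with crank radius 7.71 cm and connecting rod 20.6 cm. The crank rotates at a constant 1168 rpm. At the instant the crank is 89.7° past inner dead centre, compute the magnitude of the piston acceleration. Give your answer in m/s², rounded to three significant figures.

ω = 2π·1168/60 = 122.3 rad/s
x(θ) = r cosθ + √(L² − r² sin²θ); with ω constant, a = ω²·d²x/dθ².
d²x/dθ² = −r cosθ − r²(cos2θ)/√u − r⁴ sin²2θ/(4u^{3/2}),  u = L² − r² sin²θ = 0.0364918 m².
Substituting r = 0.0771 m, L = 0.206 m, θ = 89.7°: d²x/dθ² = +0.030712 m.
a = ω²·d²x/dθ² = (122.3)²·(+0.030712) = +459.47 m/s²;  |a| = 459.47 m/s².

459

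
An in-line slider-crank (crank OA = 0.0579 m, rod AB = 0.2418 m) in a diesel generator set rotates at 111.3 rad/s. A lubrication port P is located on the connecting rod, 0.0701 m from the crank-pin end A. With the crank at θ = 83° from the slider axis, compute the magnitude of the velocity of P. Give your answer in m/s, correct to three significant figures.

ω = 111.3 rad/s.  Crank-pin speed |V_A| = rω = 6.4443 m/s, perpendicular to OA.
Rod angle: sinφ = −(r/L) sinθ ⇒ φ = -13.749°; ω_rod = −rω cosθ/√(L²−r²sin²θ) = -3.3438 rad/s.
V_P = V_A + ω_rod × AP, with AP = 0.0701 m along the rod.
Components: V_Px = −rω sinθ − a·ω_rod·sinφ = -6.4519 m/s;  V_Py = rω cosθ + a·ω_rod·cosφ = +0.55768 m/s.
|V_P| = √(V_Px² + V_Py²) = 6.476 m/s.

6.48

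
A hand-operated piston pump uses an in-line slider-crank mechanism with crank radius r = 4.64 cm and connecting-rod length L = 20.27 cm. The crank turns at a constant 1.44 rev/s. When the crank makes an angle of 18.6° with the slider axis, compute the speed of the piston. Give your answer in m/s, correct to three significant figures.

ω = 2π·1.44 = 9.048 rad/s
For an in-line slider-crank, x = r cosθ + √(L² − r² sin²θ), so v = −rω sinθ·[1 + r cosθ/√(L² − r² sin²θ)].
With r = 0.0464 m, L = 0.2027 m, θ = 18.6°: √(L² − r² sin²θ) = 0.20216 m.
v = −0.0464·9.048·0.31896·[1 + 0.0464·0.94777/0.20216] = -0.16303 m/s.
|v| = 0.16303 m/s.

0.163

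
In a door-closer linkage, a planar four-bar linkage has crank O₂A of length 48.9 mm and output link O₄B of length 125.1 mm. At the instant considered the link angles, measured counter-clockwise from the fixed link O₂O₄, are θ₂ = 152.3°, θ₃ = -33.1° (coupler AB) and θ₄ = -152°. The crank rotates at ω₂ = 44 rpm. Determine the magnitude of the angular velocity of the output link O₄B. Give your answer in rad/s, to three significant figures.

0.194

ω₂ = 4.608 rad/s (from 44 rpm).
Differentiating the loop-closure r₂e^{iθ₂}+r₃e^{iθ₃}=r₁+r₄e^{iθ₄} gives r₂ω₂e^{iθ₂}+r₃ω₃e^{iθ₃}=r₄ω₄e^{iθ₄}.
Eliminating the other unknown: ω₄ = r₂ω₂ sin(θ₂−θ₃) / [r₄ sin(θ₄−θ₃)].
Numerator sine = -0.09411; denominator sine = -0.87546.
Result = 0.0489·4.608·(-0.09411) / (0.1251·(-0.87546)) = +0.19361 rad/s; magnitude 0.19361 rad/s.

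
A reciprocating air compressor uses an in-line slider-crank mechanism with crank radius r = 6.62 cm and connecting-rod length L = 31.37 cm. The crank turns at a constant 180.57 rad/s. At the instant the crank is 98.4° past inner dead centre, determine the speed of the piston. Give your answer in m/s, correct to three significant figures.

11.5

ω = 180.6 rad/s
For an in-line slider-crank, x = r cosθ + √(L² − r² sin²θ), so v = −rω sinθ·[1 + r cosθ/√(L² − r² sin²θ)].
With r = 0.0662 m, L = 0.3137 m, θ = 98.4°: √(L² − r² sin²θ) = 0.30679 m.
v = −0.0662·180.6·0.98927·[1 + 0.0662·-0.14608/0.30679] = -11.453 m/s.
|v| = 11.453 m/s.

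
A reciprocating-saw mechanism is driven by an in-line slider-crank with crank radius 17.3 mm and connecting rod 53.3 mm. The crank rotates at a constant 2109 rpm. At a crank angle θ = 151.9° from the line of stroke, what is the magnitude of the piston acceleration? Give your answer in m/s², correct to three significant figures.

ω = 2π·2109/60 = 220.9 rad/s
x(θ) = r cosθ + √(L² − r² sin²θ); with ω constant, a = ω²·d²x/dθ².
d²x/dθ² = −r cosθ − r²(cos2θ)/√u − r⁴ sin²2θ/(4u^{3/2}),  u = L² − r² sin²θ = 0.00277449 m².
Substituting r = 0.0173 m, L = 0.0533 m, θ = 151.9°: d²x/dθ² = +0.011994 m.
a = ω²·d²x/dθ² = (220.9)²·(+0.011994) = +585.03 m/s²;  |a| = 585.03 m/s².

585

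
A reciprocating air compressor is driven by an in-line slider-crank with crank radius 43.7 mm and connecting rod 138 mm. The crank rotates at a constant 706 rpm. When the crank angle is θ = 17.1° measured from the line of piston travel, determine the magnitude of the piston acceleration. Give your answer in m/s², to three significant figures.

292

ω = 2π·706/60 = 73.93 rad/s
x(θ) = r cosθ + √(L² − r² sin²θ); with ω constant, a = ω²·d²x/dθ².
d²x/dθ² = −r cosθ − r²(cos2θ)/√u − r⁴ sin²2θ/(4u^{3/2}),  u = L² − r² sin²θ = 0.0188789 m².
Substituting r = 0.0437 m, L = 0.138 m, θ = 17.1°: d²x/dθ² = -0.053375 m.
a = ω²·d²x/dθ² = (73.93)²·(-0.053375) = -291.74 m/s²;  |a| = 291.74 m/s².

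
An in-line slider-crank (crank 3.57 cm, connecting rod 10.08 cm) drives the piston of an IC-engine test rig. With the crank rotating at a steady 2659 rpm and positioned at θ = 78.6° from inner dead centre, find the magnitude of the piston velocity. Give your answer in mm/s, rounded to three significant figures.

ω = 2π·2659/60 = 278.4 rad/s
For an in-line slider-crank, x = r cosθ + √(L² − r² sin²θ), so v = −rω sinθ·[1 + r cosθ/√(L² − r² sin²θ)].
With r = 0.0357 m, L = 0.1008 m, θ = 78.6°: √(L² − r² sin²θ) = 0.09453 m.
v = −0.0357·278.4·0.98027·[1 + 0.0357·0.19766/0.09453] = -10.472 m/s.
|v| = 10.472 m/s = 10472 mm/s.

10500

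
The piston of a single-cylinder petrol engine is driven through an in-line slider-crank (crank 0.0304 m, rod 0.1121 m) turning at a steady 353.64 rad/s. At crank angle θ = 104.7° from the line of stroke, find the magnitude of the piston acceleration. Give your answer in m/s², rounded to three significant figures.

1890

ω = 353.6 rad/s
x(θ) = r cosθ + √(L² − r² sin²θ); with ω constant, a = ω²·d²x/dθ².
d²x/dθ² = −r cosθ − r²(cos2θ)/√u − r⁴ sin²2θ/(4u^{3/2}),  u = L² − r² sin²θ = 0.0117018 m².
Substituting r = 0.0304 m, L = 0.1121 m, θ = 104.7°: d²x/dθ² = +0.015117 m.
a = ω²·d²x/dθ² = (353.6)²·(+0.015117) = +1890.5 m/s²;  |a| = 1890.5 m/s².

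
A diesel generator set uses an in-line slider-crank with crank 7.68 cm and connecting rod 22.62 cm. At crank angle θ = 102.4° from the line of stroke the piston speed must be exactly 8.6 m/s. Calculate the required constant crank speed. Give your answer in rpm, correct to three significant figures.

1190

For an in-line slider-crank, |v_piston| = rω|sinθ|·[1 + r cosθ/√(L² − r² sin²θ)].
With r = 0.0768 m, L = 0.2262 m, θ = 102.4°: the bracketed kinematic factor |dx/dθ| = 0.069212 m.
ω = v/|dx/dθ| = 8.6/0.069212 = 124.26 rad/s.
N = 60ω/(2π) = 1186.6 rpm.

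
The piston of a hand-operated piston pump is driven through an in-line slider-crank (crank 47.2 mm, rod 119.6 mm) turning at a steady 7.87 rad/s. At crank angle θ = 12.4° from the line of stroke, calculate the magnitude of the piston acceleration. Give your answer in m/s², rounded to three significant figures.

3.91

ω = 7.87 rad/s
x(θ) = r cosθ + √(L² − r² sin²θ); with ω constant, a = ω²·d²x/dθ².
d²x/dθ² = −r cosθ − r²(cos2θ)/√u − r⁴ sin²2θ/(4u^{3/2}),  u = L² − r² sin²θ = 0.0142014 m².
Substituting r = 0.0472 m, L = 0.1196 m, θ = 12.4°: d²x/dθ² = -0.063199 m.
a = ω²·d²x/dθ² = (7.87)²·(-0.063199) = -3.9143 m/s²;  |a| = 3.9143 m/s².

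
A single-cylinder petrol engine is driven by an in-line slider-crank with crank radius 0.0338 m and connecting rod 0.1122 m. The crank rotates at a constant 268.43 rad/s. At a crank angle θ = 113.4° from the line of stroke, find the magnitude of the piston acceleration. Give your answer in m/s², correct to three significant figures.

1480

ω = 268.4 rad/s
x(θ) = r cosθ + √(L² − r² sin²θ); with ω constant, a = ω²·d²x/dθ².
d²x/dθ² = −r cosθ − r²(cos2θ)/√u − r⁴ sin²2θ/(4u^{3/2}),  u = L² − r² sin²θ = 0.0116266 m².
Substituting r = 0.0338 m, L = 0.1122 m, θ = 113.4°: d²x/dθ² = +0.020538 m.
a = ω²·d²x/dθ² = (268.4)²·(+0.020538) = +1479.9 m/s²;  |a| = 1479.9 m/s².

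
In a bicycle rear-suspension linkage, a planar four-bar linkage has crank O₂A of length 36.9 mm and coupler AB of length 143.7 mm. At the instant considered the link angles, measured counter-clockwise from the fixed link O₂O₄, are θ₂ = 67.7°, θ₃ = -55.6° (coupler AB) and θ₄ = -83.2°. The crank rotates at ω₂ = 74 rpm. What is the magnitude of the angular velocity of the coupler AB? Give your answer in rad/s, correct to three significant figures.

ω₂ = 7.749 rad/s (from 74 rpm).
Differentiating the loop-closure r₂e^{iθ₂}+r₃e^{iθ₃}=r₁+r₄e^{iθ₄} gives r₂ω₂e^{iθ₂}+r₃ω₃e^{iθ₃}=r₄ω₄e^{iθ₄}.
Eliminating the other unknown: ω₃ = r₂ω₂ sin(θ₄−θ₂) / [r₃ sin(θ₃−θ₄)].
Numerator sine = -0.48634; denominator sine = +0.46330.
Result = 0.0369·7.749·(-0.48634) / (0.1437·(+0.46330)) = -2.0888 rad/s; magnitude 2.0888 rad/s.

2.09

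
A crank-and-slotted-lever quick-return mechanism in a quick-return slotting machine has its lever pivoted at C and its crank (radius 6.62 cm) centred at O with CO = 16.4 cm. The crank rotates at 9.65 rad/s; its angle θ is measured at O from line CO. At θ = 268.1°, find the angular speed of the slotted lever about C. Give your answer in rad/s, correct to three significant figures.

ω = 9.65 rad/s
Crank pin A relative to C: A = (d + r cosθ, r sinθ); lever angle φ = atan2(r sinθ, d + r cosθ).
Differentiating tanφ: φ̇ = rω(d cosθ + r)/(d² + r² + 2dr cosθ).
d² + r² + 2dr cosθ = |CA|² = 0.0305585 m²;  d cosθ + r = +0.060763 m.
|ω_lever| = |0.0662·9.65·+0.060763| / 0.0305585 = 1.2702 rad/s.

1.27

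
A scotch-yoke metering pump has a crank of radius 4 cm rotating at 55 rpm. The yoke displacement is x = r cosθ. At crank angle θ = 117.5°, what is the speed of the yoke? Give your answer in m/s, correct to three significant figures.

0.204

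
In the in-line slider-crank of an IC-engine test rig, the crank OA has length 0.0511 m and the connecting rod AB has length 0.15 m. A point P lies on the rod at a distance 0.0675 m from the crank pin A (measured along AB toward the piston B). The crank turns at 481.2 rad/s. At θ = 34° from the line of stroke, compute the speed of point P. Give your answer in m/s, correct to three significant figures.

ω = 481.2 rad/s.  Crank-pin speed |V_A| = rω = 24.589 m/s, perpendicular to OA.
Rod angle: sinφ = −(r/L) sinθ ⇒ φ = -10.982°; ω_rod = −rω cosθ/√(L²−r²sin²θ) = -138.44 rad/s.
V_P = V_A + ω_rod × AP, with AP = 0.0675 m along the rod.
Components: V_Px = −rω sinθ − a·ω_rod·sinφ = -15.53 m/s;  V_Py = rω cosθ + a·ω_rod·cosφ = +11.212 m/s.
|V_P| = √(V_Px² + V_Py²) = 19.155 m/s.

19.2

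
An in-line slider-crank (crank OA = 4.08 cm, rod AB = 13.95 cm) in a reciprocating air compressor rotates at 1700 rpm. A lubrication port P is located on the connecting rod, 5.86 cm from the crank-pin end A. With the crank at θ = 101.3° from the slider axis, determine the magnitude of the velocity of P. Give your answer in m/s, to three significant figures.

6.99

ω = 178 rad/s.  Crank-pin speed |V_A| = rω = 7.2634 m/s, perpendicular to OA.
Rod angle: sinφ = −(r/L) sinθ ⇒ φ = -16.667°; ω_rod = −rω cosθ/√(L²−r²sin²θ) = +10.65 rad/s.
V_P = V_A + ω_rod × AP, with AP = 0.0586 m along the rod.
Components: V_Px = −rω sinθ − a·ω_rod·sinφ = -6.9436 m/s;  V_Py = rω cosθ + a·ω_rod·cosφ = -0.82537 m/s.
|V_P| = √(V_Px² + V_Py²) = 6.9925 m/s.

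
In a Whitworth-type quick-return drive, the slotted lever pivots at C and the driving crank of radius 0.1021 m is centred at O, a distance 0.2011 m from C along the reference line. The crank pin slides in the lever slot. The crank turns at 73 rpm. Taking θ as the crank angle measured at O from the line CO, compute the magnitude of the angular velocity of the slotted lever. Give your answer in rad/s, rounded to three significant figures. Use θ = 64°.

2.16

ω = 7.645 rad/s (from 73 rpm).
Crank pin A relative to C: A = (d + r cosθ, r sinθ); lever angle φ = atan2(r sinθ, d + r cosθ).
Differentiating tanφ: φ̇ = rω(d cosθ + r)/(d² + r² + 2dr cosθ).
d² + r² + 2dr cosθ = |CA|² = 0.0688672 m²;  d cosθ + r = +0.19026 m.
|ω_lever| = |0.1021·7.645·+0.19026| / 0.0688672 = 2.1563 rad/s.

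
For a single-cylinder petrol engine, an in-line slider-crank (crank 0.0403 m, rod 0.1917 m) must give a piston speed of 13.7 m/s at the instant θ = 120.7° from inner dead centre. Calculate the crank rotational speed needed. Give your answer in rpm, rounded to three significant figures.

4240

For an in-line slider-crank, |v_piston| = rω|sinθ|·[1 + r cosθ/√(L² − r² sin²θ)].
With r = 0.0403 m, L = 0.1917 m, θ = 120.7°: the bracketed kinematic factor |dx/dθ| = 0.030871 m.
ω = v/|dx/dθ| = 13.7/0.030871 = 443.79 rad/s.
N = 60ω/(2π) = 4237.9 rpm.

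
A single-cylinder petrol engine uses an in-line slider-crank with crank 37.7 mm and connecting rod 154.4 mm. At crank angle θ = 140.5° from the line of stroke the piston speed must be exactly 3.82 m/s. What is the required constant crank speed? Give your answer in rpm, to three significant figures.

For an in-line slider-crank, |v_piston| = rω|sinθ|·[1 + r cosθ/√(L² − r² sin²θ)].
With r = 0.0377 m, L = 0.1544 m, θ = 140.5°: the bracketed kinematic factor |dx/dθ| = 0.019407 m.
ω = v/|dx/dθ| = 3.82/0.019407 = 196.84 rad/s.
N = 60ω/(2π) = 1879.7 rpm.

1880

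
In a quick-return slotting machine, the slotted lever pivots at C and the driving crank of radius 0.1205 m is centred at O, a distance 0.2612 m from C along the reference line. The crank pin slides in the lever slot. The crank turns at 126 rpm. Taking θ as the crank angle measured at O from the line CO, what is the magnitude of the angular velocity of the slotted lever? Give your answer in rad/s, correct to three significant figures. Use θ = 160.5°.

8.54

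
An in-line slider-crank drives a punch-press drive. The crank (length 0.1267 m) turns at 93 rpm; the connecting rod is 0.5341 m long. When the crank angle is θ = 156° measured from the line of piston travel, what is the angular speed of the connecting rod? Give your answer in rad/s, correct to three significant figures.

ω = 9.739 rad/s (converted from 93 rpm).
The rod makes angle φ with the slider axis where L sinφ = r sinθ; differentiating, L cosφ·φ̇ = r ω cosθ.
L cosφ = √(L² − r² sin²θ) = 0.53161 m.
|ω_rod| = r ω |cosθ| / √(L² − r² sin²θ) = 0.1267·9.739·0.91355/0.53161 = 2.1204 rad/s.

2.12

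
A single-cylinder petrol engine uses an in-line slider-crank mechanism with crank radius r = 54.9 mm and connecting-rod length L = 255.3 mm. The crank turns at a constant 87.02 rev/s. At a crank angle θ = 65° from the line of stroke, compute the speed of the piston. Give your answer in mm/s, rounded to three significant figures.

29700

ω = 2π·87 = 546.8 rad/s
For an in-line slider-crank, x = r cosθ + √(L² − r² sin²θ), so v = −rω sinθ·[1 + r cosθ/√(L² − r² sin²θ)].
With r = 0.0549 m, L = 0.2553 m, θ = 65°: √(L² − r² sin²θ) = 0.2504 m.
v = −0.0549·546.8·0.90631·[1 + 0.0549·0.42262/0.2504] = -29.726 m/s.
|v| = 29.726 m/s = 29726 mm/s.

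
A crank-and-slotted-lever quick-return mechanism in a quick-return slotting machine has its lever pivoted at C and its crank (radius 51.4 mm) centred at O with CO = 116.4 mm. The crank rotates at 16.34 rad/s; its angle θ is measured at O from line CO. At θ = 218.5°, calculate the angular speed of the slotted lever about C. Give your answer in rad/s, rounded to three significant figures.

ω = 16.34 rad/s
Crank pin A relative to C: A = (d + r cosθ, r sinθ); lever angle φ = atan2(r sinθ, d + r cosθ).
Differentiating tanφ: φ̇ = rω(d cosθ + r)/(d² + r² + 2dr cosθ).
d² + r² + 2dr cosθ = |CA|² = 0.00682629 m²;  d cosθ + r = -0.039696 m.
|ω_lever| = |0.0514·16.34·-0.039696| / 0.00682629 = 4.884 rad/s.

4.88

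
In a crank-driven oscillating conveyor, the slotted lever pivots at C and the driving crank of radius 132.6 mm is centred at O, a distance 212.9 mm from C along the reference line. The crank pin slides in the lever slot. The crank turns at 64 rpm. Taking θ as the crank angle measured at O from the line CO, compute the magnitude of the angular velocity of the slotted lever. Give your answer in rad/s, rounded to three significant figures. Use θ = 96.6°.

ω = 6.702 rad/s (from 64 rpm).
Crank pin A relative to C: A = (d + r cosθ, r sinθ); lever angle φ = atan2(r sinθ, d + r cosθ).
Differentiating tanφ: φ̇ = rω(d cosθ + r)/(d² + r² + 2dr cosθ).
d² + r² + 2dr cosθ = |CA|² = 0.0564197 m²;  d cosθ + r = +0.10813 m.
|ω_lever| = |0.1326·6.702·+0.10813| / 0.0564197 = 1.7032 rad/s.

1.70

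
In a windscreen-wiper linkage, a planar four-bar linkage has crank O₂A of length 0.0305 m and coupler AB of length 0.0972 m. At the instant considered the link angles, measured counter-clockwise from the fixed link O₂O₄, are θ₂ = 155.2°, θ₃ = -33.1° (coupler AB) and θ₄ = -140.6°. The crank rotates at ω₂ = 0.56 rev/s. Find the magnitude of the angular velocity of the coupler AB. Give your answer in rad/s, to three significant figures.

ω₂ = 3.519 rad/s (from 0.56 rev/s).
Differentiating the loop-closure r₂e^{iθ₂}+r₃e^{iθ₃}=r₁+r₄e^{iθ₄} gives r₂ω₂e^{iθ₂}+r₃ω₃e^{iθ₃}=r₄ω₄e^{iθ₄}.
Eliminating the other unknown: ω₃ = r₂ω₂ sin(θ₄−θ₂) / [r₃ sin(θ₃−θ₄)].
Numerator sine = +0.90032; denominator sine = +0.95372.
Result = 0.0305·3.519·(+0.90032) / (0.0972·(+0.95372)) = +1.0423 rad/s; magnitude 1.0423 rad/s.

1.04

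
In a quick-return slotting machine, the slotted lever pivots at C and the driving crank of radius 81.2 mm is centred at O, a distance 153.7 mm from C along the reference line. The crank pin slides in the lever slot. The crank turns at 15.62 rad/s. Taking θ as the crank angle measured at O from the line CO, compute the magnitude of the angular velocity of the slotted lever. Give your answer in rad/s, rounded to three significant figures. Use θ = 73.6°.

ω = 15.62 rad/s
Crank pin A relative to C: A = (d + r cosθ, r sinθ); lever angle φ = atan2(r sinθ, d + r cosθ).
Differentiating tanφ: φ̇ = rω(d cosθ + r)/(d² + r² + 2dr cosθ).
d² + r² + 2dr cosθ = |CA|² = 0.0372646 m²;  d cosθ + r = +0.1246 m.
|ω_lever| = |0.0812·15.62·+0.1246| / 0.0372646 = 4.2408 rad/s.

4.24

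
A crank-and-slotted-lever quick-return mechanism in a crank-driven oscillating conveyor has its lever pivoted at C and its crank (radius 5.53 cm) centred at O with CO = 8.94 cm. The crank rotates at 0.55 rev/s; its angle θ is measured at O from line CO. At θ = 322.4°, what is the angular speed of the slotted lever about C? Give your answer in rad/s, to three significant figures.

ω = 3.456 rad/s (from 0.55 rev/s).
Crank pin A relative to C: A = (d + r cosθ, r sinθ); lever angle φ = atan2(r sinθ, d + r cosθ).
Differentiating tanφ: φ̇ = rω(d cosθ + r)/(d² + r² + 2dr cosθ).
d² + r² + 2dr cosθ = |CA|² = 0.0188843 m²;  d cosθ + r = +0.12613 m.
|ω_lever| = |0.0553·3.456·+0.12613| / 0.0188843 = 1.2764 rad/s.

1.28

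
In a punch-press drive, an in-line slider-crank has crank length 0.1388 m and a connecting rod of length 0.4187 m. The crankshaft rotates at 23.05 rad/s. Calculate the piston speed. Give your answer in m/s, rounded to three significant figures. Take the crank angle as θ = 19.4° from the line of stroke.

1.40

ω = 23.05 rad/s
For an in-line slider-crank, x = r cosθ + √(L² − r² sin²θ), so v = −rω sinθ·[1 + r cosθ/√(L² − r² sin²θ)].
With r = 0.1388 m, L = 0.4187 m, θ = 19.4°: √(L² − r² sin²θ) = 0.41615 m.
v = −0.1388·23.05·0.33216·[1 + 0.1388·0.94322/0.41615] = -1.397 m/s.
|v| = 1.397 m/s.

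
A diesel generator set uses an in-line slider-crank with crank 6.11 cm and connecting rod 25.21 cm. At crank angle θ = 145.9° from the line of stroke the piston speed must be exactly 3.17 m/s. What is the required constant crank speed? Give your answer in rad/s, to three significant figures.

116

For an in-line slider-crank, |v_piston| = rω|sinθ|·[1 + r cosθ/√(L² − r² sin²θ)].
With r = 0.0611 m, L = 0.2521 m, θ = 145.9°: the bracketed kinematic factor |dx/dθ| = 0.027316 m.
ω = v/|dx/dθ| = 3.17/0.027316 = 116.05 rad/s.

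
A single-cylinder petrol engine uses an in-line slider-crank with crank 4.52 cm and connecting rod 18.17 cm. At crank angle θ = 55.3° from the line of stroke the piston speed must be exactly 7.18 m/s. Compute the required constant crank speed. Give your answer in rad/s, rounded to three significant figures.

169

For an in-line slider-crank, |v_piston| = rω|sinθ|·[1 + r cosθ/√(L² − r² sin²θ)].
With r = 0.0452 m, L = 0.1817 m, θ = 55.3°: the bracketed kinematic factor |dx/dθ| = 0.042537 m.
ω = v/|dx/dθ| = 7.18/0.042537 = 168.79 rad/s.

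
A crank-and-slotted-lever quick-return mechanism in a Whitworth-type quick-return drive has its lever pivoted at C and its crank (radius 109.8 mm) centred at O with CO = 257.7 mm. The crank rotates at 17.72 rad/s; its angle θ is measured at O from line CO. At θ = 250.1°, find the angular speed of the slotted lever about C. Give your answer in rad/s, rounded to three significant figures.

0.726

ω = 17.72 rad/s
Crank pin A relative to C: A = (d + r cosθ, r sinθ); lever angle φ = atan2(r sinθ, d + r cosθ).
Differentiating tanφ: φ̇ = rω(d cosθ + r)/(d² + r² + 2dr cosθ).
d² + r² + 2dr cosθ = |CA|² = 0.0592029 m²;  d cosθ + r = +0.022084 m.
|ω_lever| = |0.1098·17.72·+0.022084| / 0.0592029 = 0.72578 rad/s.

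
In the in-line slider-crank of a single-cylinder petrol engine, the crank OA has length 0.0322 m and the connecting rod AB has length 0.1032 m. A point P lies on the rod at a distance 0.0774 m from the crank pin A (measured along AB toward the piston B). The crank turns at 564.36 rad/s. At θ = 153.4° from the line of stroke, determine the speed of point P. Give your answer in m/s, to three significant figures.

ω = 564.4 rad/s.  Crank-pin speed |V_A| = rω = 18.172 m/s, perpendicular to OA.
Rod angle: sinφ = −(r/L) sinθ ⇒ φ = -8.031°; ω_rod = −rω cosθ/√(L²−r²sin²θ) = +159.01 rad/s.
V_P = V_A + ω_rod × AP, with AP = 0.0774 m along the rod.
Components: V_Px = −rω sinθ − a·ω_rod·sinφ = -6.4174 m/s;  V_Py = rω cosθ + a·ω_rod·cosφ = -4.0622 m/s.
|V_P| = √(V_Px² + V_Py²) = 7.5951 m/s.

7.60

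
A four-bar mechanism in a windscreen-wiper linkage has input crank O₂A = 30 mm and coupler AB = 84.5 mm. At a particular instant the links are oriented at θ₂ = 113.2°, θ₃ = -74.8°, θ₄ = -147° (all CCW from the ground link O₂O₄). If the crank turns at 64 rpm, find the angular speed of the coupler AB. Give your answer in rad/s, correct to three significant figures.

2.46

ω₂ = 6.702 rad/s (from 64 rpm).
Differentiating the loop-closure r₂e^{iθ₂}+r₃e^{iθ₃}=r₁+r₄e^{iθ₄} gives r₂ω₂e^{iθ₂}+r₃ω₃e^{iθ₃}=r₄ω₄e^{iθ₄}.
Eliminating the other unknown: ω₃ = r₂ω₂ sin(θ₄−θ₂) / [r₃ sin(θ₃−θ₄)].
Numerator sine = +0.98541; denominator sine = +0.95213.
Result = 0.03·6.702·(+0.98541) / (0.0845·(+0.95213)) = +2.4626 rad/s; magnitude 2.4626 rad/s.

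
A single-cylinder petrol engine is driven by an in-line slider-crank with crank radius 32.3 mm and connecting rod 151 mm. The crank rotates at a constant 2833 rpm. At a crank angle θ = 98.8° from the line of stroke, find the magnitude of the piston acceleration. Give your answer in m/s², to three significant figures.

1030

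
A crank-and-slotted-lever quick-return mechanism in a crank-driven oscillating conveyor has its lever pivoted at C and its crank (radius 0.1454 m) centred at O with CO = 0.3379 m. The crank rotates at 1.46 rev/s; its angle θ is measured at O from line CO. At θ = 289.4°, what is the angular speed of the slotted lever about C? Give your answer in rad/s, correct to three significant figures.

2.05

ω = 9.173 rad/s (from 1.46 rev/s).
Crank pin A relative to C: A = (d + r cosθ, r sinθ); lever angle φ = atan2(r sinθ, d + r cosθ).
Differentiating tanφ: φ̇ = rω(d cosθ + r)/(d² + r² + 2dr cosθ).
d² + r² + 2dr cosθ = |CA|² = 0.167956 m²;  d cosθ + r = +0.25764 m.
|ω_lever| = |0.1454·9.173·+0.25764| / 0.167956 = 2.046 rad/s.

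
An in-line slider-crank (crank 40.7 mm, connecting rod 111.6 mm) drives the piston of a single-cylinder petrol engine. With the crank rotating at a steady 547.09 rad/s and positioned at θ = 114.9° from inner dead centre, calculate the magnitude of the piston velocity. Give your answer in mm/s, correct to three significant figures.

ω = 547.1 rad/s
For an in-line slider-crank, x = r cosθ + √(L² − r² sin²θ), so v = −rω sinθ·[1 + r cosθ/√(L² − r² sin²θ)].
With r = 0.0407 m, L = 0.1116 m, θ = 114.9°: √(L² − r² sin²θ) = 0.10532 m.
v = −0.0407·547.1·0.90704·[1 + 0.0407·-0.42104/0.10532] = -16.911 m/s.
|v| = 16.911 m/s = 16911 mm/s.

16900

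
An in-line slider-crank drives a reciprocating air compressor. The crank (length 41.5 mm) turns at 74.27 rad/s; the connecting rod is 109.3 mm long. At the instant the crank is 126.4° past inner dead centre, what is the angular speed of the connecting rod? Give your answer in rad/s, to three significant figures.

ω = 74.27 rad/s
The rod makes angle φ with the slider axis where L sinφ = r sinθ; differentiating, L cosφ·φ̇ = r ω cosθ.
L cosφ = √(L² − r² sin²θ) = 0.10407 m.
|ω_rod| = r ω |cosθ| / √(L² − r² sin²θ) = 0.0415·74.27·0.59342/0.10407 = 17.575 rad/s.

17.6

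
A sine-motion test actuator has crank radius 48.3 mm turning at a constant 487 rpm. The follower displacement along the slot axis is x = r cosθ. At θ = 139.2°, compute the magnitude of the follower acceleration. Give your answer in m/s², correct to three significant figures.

ω = 51 rad/s (from 487 rpm).
x = r cosθ ⇒ ẍ = −rω² cosθ (ω constant).
|a| = rω²|cosθ| = 0.0483·(51)²·|cos 139.2°| = 95.094 m/s².

95.1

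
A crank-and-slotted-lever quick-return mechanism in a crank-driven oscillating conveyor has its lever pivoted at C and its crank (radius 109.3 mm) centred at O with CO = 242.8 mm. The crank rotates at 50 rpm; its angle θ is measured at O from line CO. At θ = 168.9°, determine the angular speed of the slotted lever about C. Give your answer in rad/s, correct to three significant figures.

ω = 5.236 rad/s (from 50 rpm).
Crank pin A relative to C: A = (d + r cosθ, r sinθ); lever angle φ = atan2(r sinθ, d + r cosθ).
Differentiating tanφ: φ̇ = rω(d cosθ + r)/(d² + r² + 2dr cosθ).
d² + r² + 2dr cosθ = |CA|² = 0.0188152 m²;  d cosθ + r = -0.12896 m.
|ω_lever| = |0.1093·5.236·-0.12896| / 0.0188152 = 3.9225 rad/s.

3.92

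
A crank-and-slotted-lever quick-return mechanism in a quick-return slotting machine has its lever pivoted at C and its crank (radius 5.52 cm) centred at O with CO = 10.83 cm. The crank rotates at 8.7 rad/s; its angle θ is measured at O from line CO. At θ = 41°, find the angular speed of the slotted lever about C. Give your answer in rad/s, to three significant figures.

2.76

ω = 8.7 rad/s
Crank pin A relative to C: A = (d + r cosθ, r sinθ); lever angle φ = atan2(r sinθ, d + r cosθ).
Differentiating tanφ: φ̇ = rω(d cosθ + r)/(d² + r² + 2dr cosθ).
d² + r² + 2dr cosθ = |CA|² = 0.0237995 m²;  d cosθ + r = +0.13694 m.
|ω_lever| = |0.0552·8.7·+0.13694| / 0.0237995 = 2.7632 rad/s.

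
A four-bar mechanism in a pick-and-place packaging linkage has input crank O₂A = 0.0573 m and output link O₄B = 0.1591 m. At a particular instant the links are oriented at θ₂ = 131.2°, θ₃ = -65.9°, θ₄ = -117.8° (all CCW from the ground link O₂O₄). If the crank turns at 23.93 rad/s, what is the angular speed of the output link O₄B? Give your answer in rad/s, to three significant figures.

3.22

ω₂ = 23.93 rad/s
Differentiating the loop-closure r₂e^{iθ₂}+r₃e^{iθ₃}=r₁+r₄e^{iθ₄} gives r₂ω₂e^{iθ₂}+r₃ω₃e^{iθ₃}=r₄ω₄e^{iθ₄}.
Eliminating the other unknown: ω₄ = r₂ω₂ sin(θ₂−θ₃) / [r₄ sin(θ₄−θ₃)].
Numerator sine = -0.29404; denominator sine = -0.78694.
Result = 0.0573·23.93·(-0.29404) / (0.1591·(-0.78694)) = +3.2203 rad/s; magnitude 3.2203 rad/s.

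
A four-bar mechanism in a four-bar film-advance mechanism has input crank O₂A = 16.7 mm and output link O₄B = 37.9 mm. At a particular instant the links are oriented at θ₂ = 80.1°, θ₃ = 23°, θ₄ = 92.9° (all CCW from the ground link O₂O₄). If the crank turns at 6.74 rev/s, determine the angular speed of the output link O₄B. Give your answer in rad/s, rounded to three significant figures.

16.7

ω₂ = 42.35 rad/s (from 6.74 rev/s).
Differentiating the loop-closure r₂e^{iθ₂}+r₃e^{iθ₃}=r₁+r₄e^{iθ₄} gives r₂ω₂e^{iθ₂}+r₃ω₃e^{iθ₃}=r₄ω₄e^{iθ₄}.
Eliminating the other unknown: ω₄ = r₂ω₂ sin(θ₂−θ₃) / [r₄ sin(θ₄−θ₃)].
Numerator sine = +0.83962; denominator sine = +0.93909.
Result = 0.0167·42.35·(+0.83962) / (0.0379·(+0.93909)) = +16.684 rad/s; magnitude 16.684 rad/s.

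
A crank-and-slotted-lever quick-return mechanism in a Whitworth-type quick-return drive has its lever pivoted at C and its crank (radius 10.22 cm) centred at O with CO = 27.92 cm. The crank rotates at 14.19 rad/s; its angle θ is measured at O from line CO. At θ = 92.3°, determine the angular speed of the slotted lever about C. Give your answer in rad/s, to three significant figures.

ω = 14.19 rad/s
Crank pin A relative to C: A = (d + r cosθ, r sinθ); lever angle φ = atan2(r sinθ, d + r cosθ).
Differentiating tanφ: φ̇ = rω(d cosθ + r)/(d² + r² + 2dr cosθ).
d² + r² + 2dr cosθ = |CA|² = 0.0861072 m²;  d cosθ + r = +0.090995 m.
|ω_lever| = |0.1022·14.19·+0.090995| / 0.0861072 = 1.5325 rad/s.

1.53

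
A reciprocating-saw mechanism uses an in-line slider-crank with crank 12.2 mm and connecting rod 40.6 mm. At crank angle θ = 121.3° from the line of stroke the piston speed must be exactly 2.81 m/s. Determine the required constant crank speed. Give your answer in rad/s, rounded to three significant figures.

For an in-line slider-crank, |v_piston| = rω|sinθ|·[1 + r cosθ/√(L² − r² sin²θ)].
With r = 0.0122 m, L = 0.0406 m, θ = 121.3°: the bracketed kinematic factor |dx/dθ| = 0.0087406 m.
ω = v/|dx/dθ| = 2.81/0.0087406 = 321.49 rad/s.

321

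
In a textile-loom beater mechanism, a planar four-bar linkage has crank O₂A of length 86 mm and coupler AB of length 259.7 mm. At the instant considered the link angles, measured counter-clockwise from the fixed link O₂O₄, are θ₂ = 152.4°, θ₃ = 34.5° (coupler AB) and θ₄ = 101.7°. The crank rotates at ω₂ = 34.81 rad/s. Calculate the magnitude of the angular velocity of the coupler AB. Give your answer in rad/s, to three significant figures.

9.68

ω₂ = 34.81 rad/s
Differentiating the loop-closure r₂e^{iθ₂}+r₃e^{iθ₃}=r₁+r₄e^{iθ₄} gives r₂ω₂e^{iθ₂}+r₃ω₃e^{iθ₃}=r₄ω₄e^{iθ₄}.
Eliminating the other unknown: ω₃ = r₂ω₂ sin(θ₄−θ₂) / [r₃ sin(θ₃−θ₄)].
Numerator sine = -0.77384; denominator sine = -0.92186.
Result = 0.086·34.81·(-0.77384) / (0.2597·(-0.92186)) = +9.6764 rad/s; magnitude 9.6764 rad/s.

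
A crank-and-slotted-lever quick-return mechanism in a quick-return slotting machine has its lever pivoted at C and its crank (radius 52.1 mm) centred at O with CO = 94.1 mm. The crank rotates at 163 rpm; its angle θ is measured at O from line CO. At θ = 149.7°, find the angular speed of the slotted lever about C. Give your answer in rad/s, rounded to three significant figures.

8.35

ω = 17.07 rad/s (from 163 rpm).
Crank pin A relative to C: A = (d + r cosθ, r sinθ); lever angle φ = atan2(r sinθ, d + r cosθ).
Differentiating tanφ: φ̇ = rω(d cosθ + r)/(d² + r² + 2dr cosθ).
d² + r² + 2dr cosθ = |CA|² = 0.00310344 m²;  d cosθ + r = -0.029146 m.
|ω_lever| = |0.0521·17.07·-0.029146| / 0.00310344 = 8.3519 rad/s.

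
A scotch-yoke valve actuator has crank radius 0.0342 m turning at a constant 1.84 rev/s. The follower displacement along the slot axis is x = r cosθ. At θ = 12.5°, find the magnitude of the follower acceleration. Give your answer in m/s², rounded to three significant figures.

ω = 11.56 rad/s (from 1.84 rev/s).
x = r cosθ ⇒ ẍ = −rω² cosθ (ω constant).
|a| = rω²|cosθ| = 0.0342·(11.56)²·|cos 12.5°| = 4.4628 m/s².

4.46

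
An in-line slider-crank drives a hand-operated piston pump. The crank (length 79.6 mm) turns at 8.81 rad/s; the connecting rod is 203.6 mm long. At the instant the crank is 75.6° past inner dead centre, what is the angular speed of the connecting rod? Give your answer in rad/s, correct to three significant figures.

0.926

ω = 8.81 rad/s
The rod makes angle φ with the slider axis where L sinφ = r sinθ; differentiating, L cosφ·φ̇ = r ω cosθ.
L cosφ = √(L² − r² sin²θ) = 0.18844 m.
|ω_rod| = r ω |cosθ| / √(L² − r² sin²θ) = 0.0796·8.81·0.24869/0.18844 = 0.92551 rad/s.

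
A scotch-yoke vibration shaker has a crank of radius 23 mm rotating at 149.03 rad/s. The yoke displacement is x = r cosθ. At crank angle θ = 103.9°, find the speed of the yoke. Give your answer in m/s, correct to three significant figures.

3.33

ω = 149 rad/s
x = r cosθ ⇒ ẋ = −rω sinθ.
|v| = rω|sinθ| = 0.023·149·|sin 103.9°| = 3.3273 m/s.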